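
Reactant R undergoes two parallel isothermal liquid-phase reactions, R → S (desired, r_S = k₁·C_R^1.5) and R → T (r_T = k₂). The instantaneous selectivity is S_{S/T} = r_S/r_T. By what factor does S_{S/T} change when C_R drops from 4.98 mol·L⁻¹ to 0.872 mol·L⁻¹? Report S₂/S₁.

0.0733

S_{S/T} = (k₁/k₂)·C_R^1.5, so S₂/S₁ = (C_{R,2}/C_{R,1})^1.5.
= (0.872/4.98)^1.5 = (0.1751)^1.5 = 0.0733.
Selectivity toward S falls as C_R falls — high-concentration operation is favoured.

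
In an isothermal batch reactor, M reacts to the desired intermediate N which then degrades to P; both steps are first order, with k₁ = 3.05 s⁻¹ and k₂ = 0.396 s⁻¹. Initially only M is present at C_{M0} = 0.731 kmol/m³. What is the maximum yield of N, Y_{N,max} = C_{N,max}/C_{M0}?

0.737

At the optimum, C_{N,max}/C_{M0} = (k₁/k₂)^[k₂/(k₂−k₁)].
= (3.05/0.396)^(0.396/(0.396−3.05)) = (7.702)^(-0.1492) = 0.7374.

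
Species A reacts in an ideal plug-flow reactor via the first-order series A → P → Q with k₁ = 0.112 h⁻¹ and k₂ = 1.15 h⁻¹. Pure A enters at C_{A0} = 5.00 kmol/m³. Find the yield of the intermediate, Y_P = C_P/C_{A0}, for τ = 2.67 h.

0.0750

Solving the coupled first-order balances gives C_P(τ) = [k₁/(k₂−k₁)]·C_{A0}·(e^(−k₁τ) − e^(−k₂τ)).
e^(−k₁τ) = e^(−0.112×2.67) = e^(−0.2990) = 0.7415; e^(−k₂τ) = e^(−3.070) = 0.04640.
C_P = 0.112×5.00/(1.15−0.112) × (0.7415−0.04640) = 0.5395×0.6951 = 0.3750 kmol/m³.
Y_P = C_P/C_{A0} = 0.3750/5.00 = 0.0750.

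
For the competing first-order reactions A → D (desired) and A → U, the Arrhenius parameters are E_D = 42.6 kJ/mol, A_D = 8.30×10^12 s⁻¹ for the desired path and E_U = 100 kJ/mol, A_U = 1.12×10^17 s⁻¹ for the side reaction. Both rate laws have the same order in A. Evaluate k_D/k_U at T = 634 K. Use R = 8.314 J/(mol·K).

3.97

k_D/k_U = (A_D/A_U)·exp[−(E_D−E_U)/(RT)] = (A_D/A_U)·exp[(E_U−E_D)/(RT)].
(E_U−E_D)/(RT) = (100−42.6)×10³/(8.314×634) = 57400/5271 = 10.89.
k_D/k_U = (8.30×10^12/1.12×10^17)·exp(10.89) = 7.411×10^-5 × 53617 = 3.97.
Since E_D < E_U, lowering the temperature improves selectivity toward D.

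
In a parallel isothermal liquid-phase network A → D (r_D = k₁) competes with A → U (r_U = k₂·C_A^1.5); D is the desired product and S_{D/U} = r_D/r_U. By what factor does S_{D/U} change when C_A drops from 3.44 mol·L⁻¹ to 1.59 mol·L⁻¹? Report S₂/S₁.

S_{D/U} = (k₁/k₂)·C_A^-1.5, so S₂/S₁ = (C_{A,2}/C_{A,1})^-1.5.
= (1.59/3.44)^(-1.5) = (0.4622)^(-1.5) = 3.18.
Selectivity toward D rises as C_A falls — low-concentration operation is favoured.

3.18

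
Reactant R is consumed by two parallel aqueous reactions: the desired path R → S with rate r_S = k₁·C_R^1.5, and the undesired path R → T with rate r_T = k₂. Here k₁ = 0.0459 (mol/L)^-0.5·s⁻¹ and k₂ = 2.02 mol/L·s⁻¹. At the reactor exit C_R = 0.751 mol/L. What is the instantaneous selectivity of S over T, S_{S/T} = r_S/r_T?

S_{S/T} = r_S/r_T = (k₁·C_R^1.5)/(k₂) = (k₁/k₂)·C_R^1.5.
= (0.0459×0.7510^1.5) / (2.02) = 0.02987/2.020 = 0.0148.

0.0148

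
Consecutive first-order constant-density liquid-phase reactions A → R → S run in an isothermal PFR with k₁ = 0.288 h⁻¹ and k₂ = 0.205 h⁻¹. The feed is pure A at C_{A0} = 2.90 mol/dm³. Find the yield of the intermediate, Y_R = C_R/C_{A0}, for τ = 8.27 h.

The intermediate concentration in a first-order A→B→C sequence is C_R = k₁C_{A0}(e^(−k₁τ) − e^(−k₂τ))/(k₂−k₁).
e^(−k₁τ) = e^(−0.288×8.27) = e^(−2.382) = 0.09239; e^(−k₂τ) = e^(−1.695) = 0.1835.
C_R = 0.288×2.90/(0.205−0.288) × (0.09239−0.1835) = (-10.06)×(-0.09115) = 0.9172 mol/dm³.
Y_R = C_R/C_{A0} = 0.9172/2.90 = 0.316.

0.316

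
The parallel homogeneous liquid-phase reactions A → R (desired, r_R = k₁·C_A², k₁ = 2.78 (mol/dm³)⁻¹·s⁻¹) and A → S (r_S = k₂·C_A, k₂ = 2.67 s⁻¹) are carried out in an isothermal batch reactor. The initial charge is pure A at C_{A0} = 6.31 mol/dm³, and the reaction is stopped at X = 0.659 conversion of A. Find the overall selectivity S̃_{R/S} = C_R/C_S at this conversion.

C_A = C_{A0}(1−X) = 2.152 mol/dm³.
Along a PFR/batch, dC_S/dC_A = −r_S/(r_R+r_S) = −k₂/(k₂+k₁·C_A).
Integrating from C_{A0} to C_A: C_S = (2.67/2.78)·ln[(2.67+2.78·6.31)/(2.67+2.78·2.15)] = 0.9604·ln(20.21/8.652) = 0.8149 mol/dm³.
Then C_R = (C_{A0}−C_A) − C_S = 4.158 − 0.8149 = 3.343 mol/dm³.
S̃_{R/S} = C_R/C_S = 3.343/0.8149 = 4.10.

4.10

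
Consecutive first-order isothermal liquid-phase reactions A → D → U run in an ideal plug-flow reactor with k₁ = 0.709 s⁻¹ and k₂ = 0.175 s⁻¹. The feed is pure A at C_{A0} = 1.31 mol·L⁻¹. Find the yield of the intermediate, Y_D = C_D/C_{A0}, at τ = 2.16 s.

Solving the coupled first-order balances gives C_D(τ) = [k₁/(k₂−k₁)]·C_{A0}·(e^(−k₁τ) − e^(−k₂τ)).
e^(−k₁τ) = e^(−0.709×2.16) = e^(−1.531) = 0.2162; e^(−k₂τ) = e^(−0.3780) = 0.6852.
C_D = 0.709×1.31/(0.175−0.709) × (0.2162−0.6852) = (-1.739)×(-0.4690) = 0.8157 mol·L⁻¹.
Y_D = C_D/C_{A0} = 0.8157/1.31 = 0.623.

0.623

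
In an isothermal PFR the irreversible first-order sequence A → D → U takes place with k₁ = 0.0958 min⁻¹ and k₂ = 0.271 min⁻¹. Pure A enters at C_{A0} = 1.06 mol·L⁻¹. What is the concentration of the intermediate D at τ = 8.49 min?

For first-order series with pure A initially, C_D(τ) = k₁C_{A0}/(k₂−k₁)·(e^(−k₁τ) − e^(−k₂τ)).
e^(−k₁τ) = e^(−0.0958×8.49) = e^(−0.8133) = 0.4434; e^(−k₂τ) = e^(−2.301) = 0.1002.
C_D = 0.0958×1.06/(0.271−0.0958) × (0.4434−0.1002) = 0.5796×0.3432 = 0.1989 mol·L⁻¹.

0.199 mol·L⁻¹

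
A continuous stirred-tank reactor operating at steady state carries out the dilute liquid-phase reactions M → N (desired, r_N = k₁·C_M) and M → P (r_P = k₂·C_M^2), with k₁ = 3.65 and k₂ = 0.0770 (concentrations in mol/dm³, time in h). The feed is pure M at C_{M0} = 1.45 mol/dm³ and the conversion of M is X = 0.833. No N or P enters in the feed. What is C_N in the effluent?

Exit C_M = C_{M0}(1−X) = 1.45×0.167 = 0.2422 mol/dm³.
A CSTR operates uniformly at the exit composition, giving r_N = 0.8838 and r_P = 0.004515 (each k·C_M^n at C_M = 0.2422).
Fraction of consumed M going to N: r_N/(r_N+r_P) = 0.9949.
C_N = 0.9949·C_{M0}·X = 0.9949×1.45×0.833 = 1.20 mol/dm³.

1.20 mol/dm³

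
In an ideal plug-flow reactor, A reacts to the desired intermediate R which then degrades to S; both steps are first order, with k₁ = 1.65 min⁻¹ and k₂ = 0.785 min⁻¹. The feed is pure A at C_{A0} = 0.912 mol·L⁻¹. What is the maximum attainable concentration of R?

Evaluating C_R at τ_opt = ln(k₂/k₁)/(k₂−k₁) gives C_{R,max}/C_{A0} = (k₁/k₂)^[k₂/(k₂−k₁)].
= (1.65/0.785)^(0.785/(0.785−1.65)) = (2.102)^(-0.9075) = 0.5096.
C_{R,max} = 0.5096×0.912 = 0.465 mol·L⁻¹.

0.465 mol·L⁻¹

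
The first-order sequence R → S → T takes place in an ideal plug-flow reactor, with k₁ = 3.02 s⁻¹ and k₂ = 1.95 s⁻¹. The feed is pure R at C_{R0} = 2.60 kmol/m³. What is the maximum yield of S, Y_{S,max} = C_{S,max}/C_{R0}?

0.451

At the optimum, C_{S,max}/C_{R0} = (k₁/k₂)^[k₂/(k₂−k₁)].
= (3.02/1.95)^(1.95/(1.95−3.02)) = (1.549)^(-1.822) = 0.4506.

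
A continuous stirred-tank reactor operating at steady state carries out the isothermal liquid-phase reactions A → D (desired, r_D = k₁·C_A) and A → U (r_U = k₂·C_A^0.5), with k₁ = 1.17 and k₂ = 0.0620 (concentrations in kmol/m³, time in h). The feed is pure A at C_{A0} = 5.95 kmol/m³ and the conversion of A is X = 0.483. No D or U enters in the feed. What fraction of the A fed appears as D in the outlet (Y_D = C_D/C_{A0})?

0.469

Exit C_A = C_{A0}(1−X) = 5.95×0.517 = 3.076 kmol/m³.
In a CSTR the entire volume is at exit conditions, so r_D = 1.17×3.076 = 3.599 and r_U = 0.0620×3.076^0.5 = 0.1087.
Fraction of consumed A going to D: r_D/(r_D+r_U) = 0.9707.
C_D = 0.9707·C_{A0}·X = 0.9707×5.95×0.483 = 2.79 kmol/m³; Y_D = C_D/C_{A0} = 0.469.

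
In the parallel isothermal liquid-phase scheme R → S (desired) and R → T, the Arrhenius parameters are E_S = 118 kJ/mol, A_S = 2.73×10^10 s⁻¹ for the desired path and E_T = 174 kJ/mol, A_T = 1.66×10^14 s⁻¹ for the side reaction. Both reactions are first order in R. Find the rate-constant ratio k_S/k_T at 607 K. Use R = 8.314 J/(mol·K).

10.8

With equal orders, S_{S/T} = k_S/k_T = (A_S/A_T)·exp[(E_T−E_S)/(RT)].
(E_T−E_S)/(RT) = (174−118)×10³/(8.314×607) = 56000/5047 = 11.10.
k_S/k_T = (2.73×10^10/1.66×10^14)·exp(11.10) = 1.645×10^-4 × 65946 = 10.8.
Since E_S < E_T, lowering the temperature improves selectivity toward S.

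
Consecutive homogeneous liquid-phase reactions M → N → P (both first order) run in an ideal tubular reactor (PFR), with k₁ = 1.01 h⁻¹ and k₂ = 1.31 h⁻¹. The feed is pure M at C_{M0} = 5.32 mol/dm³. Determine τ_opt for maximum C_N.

0.867 h

The intermediate peaks when r₁ = r₂, i.e. k₁e^(−k₁τ) = k₂e^(−k₂τ), giving τ_opt = ln(k₂/k₁)/(k₂−k₁).
= ln(1.31/1.01)/(1.31−1.01) = ln(1.297)/0.3000 = 0.2601/0.3000 = 0.867 h.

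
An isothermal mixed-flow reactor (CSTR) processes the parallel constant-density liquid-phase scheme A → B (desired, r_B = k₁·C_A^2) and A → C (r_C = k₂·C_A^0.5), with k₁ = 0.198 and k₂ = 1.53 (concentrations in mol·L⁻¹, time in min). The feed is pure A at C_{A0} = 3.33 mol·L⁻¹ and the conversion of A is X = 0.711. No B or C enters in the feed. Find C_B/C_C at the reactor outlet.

0.122

Exit C_A = C_{A0}(1−X) = 3.33×0.289 = 0.9624 mol·L⁻¹.
A CSTR operates uniformly at the exit composition, giving r_B = 0.1834 and r_C = 1.501 (each k·C_A^n at C_A = 0.9624).
Overall selectivity = C_B/C_C = r_Bτ/(r_Cτ) = r_B/r_C = 0.122.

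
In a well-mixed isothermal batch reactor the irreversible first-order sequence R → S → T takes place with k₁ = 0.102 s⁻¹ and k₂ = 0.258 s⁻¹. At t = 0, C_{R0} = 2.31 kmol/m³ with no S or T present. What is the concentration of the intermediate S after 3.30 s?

The intermediate concentration in a first-order A→B→C sequence is C_S = k₁C_{R0}(e^(−k₁t) − e^(−k₂t))/(k₂−k₁).
e^(−k₁t) = e^(−0.102×3.30) = e^(−0.3366) = 0.7142; e^(−k₂t) = e^(−0.8514) = 0.4268.
C_S = 0.102×2.31/(0.258−0.102) × (0.7142−0.4268) = 1.510×0.2874 = 0.4341 kmol/m³.

0.434 kmol/m³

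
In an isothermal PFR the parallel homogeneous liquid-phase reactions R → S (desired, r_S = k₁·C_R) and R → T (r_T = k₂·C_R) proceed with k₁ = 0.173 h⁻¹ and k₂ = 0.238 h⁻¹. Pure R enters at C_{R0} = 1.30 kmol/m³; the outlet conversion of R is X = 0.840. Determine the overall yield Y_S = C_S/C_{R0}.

0.354

C_R = C_{R0}(1−X) = 0.2080 kmol/m³.
Both paths are first order in R, so the instantaneous fraction to S is constant: dC_S/d(−C_R) = k₁/(k₁+k₂) = 0.4209.
C_S = 0.4209·(C_{R0}−C_R) = 0.4209×1.092 = 0.460 kmol/m³.
Y_S = C_S/C_{R0} = 0.4596/1.30 = 0.354.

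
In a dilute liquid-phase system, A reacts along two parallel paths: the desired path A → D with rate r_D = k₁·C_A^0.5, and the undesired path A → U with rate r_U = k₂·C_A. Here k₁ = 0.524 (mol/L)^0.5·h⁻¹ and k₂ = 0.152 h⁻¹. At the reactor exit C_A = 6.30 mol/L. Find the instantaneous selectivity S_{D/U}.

1.37

S_{D/U} = r_D/r_U = (k₁·C_A^0.5)/(k₂·C_A) = (k₁/k₂)·C_A^-0.5.
= (0.524×6.300^0.5) / (0.152×6.300) = 1.315/0.9576 = 1.37.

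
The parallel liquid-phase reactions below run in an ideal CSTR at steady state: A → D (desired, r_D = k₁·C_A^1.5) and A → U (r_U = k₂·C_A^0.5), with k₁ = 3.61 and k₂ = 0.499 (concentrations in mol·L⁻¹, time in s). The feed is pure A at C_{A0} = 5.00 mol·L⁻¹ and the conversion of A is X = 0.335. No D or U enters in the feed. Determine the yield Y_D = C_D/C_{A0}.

0.322

Exit C_A = C_{A0}(1−X) = 5.00×0.665 = 3.325 mol·L⁻¹.
A CSTR operates uniformly at the exit composition, giving r_D = 21.89 and r_U = 0.9099 (each k·C_A^n at C_A = 3.325).
Fraction of consumed A going to D: r_D/(r_D+r_U) = 0.9601.
C_D = 0.9601·C_{A0}·X = 0.9601×5.00×0.335 = 1.61 mol·L⁻¹; Y_D = C_D/C_{A0} = 0.322.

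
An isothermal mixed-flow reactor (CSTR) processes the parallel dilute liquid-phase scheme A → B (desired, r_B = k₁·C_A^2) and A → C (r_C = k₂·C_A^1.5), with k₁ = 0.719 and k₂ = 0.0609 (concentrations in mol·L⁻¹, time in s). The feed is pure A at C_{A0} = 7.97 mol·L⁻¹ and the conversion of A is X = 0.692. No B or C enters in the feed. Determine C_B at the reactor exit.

Exit C_A = C_{A0}(1−X) = 7.97×0.308 = 2.455 mol·L⁻¹.
A CSTR operates uniformly at the exit composition, giving r_B = 4.333 and r_C = 0.2342 (each k·C_A^n at C_A = 2.455).
Fraction of consumed A going to B: r_B/(r_B+r_C) = 0.9487.
C_B = 0.9487·C_{A0}·X = 0.9487×7.97×0.692 = 5.23 mol·L⁻¹.

5.23 mol·L⁻¹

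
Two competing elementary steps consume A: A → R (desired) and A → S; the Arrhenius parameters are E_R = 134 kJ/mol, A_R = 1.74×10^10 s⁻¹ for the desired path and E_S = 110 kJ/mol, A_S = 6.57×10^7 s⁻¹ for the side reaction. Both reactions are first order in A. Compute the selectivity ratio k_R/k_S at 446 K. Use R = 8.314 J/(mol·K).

Since both paths have the same order in A, the concentration cancels and S_{R/S} = k_R/k_S = (A_R/A_S)·exp[(E_S−E_R)/(RT)].
(E_S−E_R)/(RT) = (110−134)×10³/(8.314×446) = -24000/3708 = -6.472.
k_R/k_S = (1.74×10^10/6.57×10^7)·exp(-6.472) = 264.8 × 0.001545 = 0.409.
Since E_R > E_S, raising the temperature improves selectivity toward R.

0.409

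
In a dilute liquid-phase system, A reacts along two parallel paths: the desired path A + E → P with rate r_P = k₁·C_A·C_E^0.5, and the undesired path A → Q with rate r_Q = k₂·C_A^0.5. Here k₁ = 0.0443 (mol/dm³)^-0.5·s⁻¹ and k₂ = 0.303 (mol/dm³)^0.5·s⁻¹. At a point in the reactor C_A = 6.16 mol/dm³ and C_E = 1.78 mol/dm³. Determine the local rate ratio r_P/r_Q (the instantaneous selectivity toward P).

S_{P/Q} = r_P/r_Q = (k₁·C_A·C_E^0.5)/(k₂·C_A^0.5) = (k₁/k₂)·C_A^0.5·C_E^0.5.
= (0.0443×6.160×1.780^0.5) / (0.303×6.160^0.5) = 0.3641/0.7520 = 0.484.

0.484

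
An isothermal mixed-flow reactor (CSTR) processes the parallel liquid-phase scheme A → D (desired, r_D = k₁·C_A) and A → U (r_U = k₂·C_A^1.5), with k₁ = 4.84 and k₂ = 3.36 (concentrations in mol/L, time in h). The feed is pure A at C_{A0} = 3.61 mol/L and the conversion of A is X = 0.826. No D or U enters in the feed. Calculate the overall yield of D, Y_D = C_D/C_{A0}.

0.533

Exit C_A = C_{A0}(1−X) = 3.61×0.174 = 0.6281 mol/L.
Rates in a CSTR are evaluated at the outlet concentration: r_D = 4.84×0.6281 = 3.040, r_U = 3.36×0.6281^1.5 = 1.673.
Fraction of consumed A going to D: r_D/(r_D+r_U) = 0.6451.
C_D = 0.6451·C_{A0}·X = 0.6451×3.61×0.826 = 1.92 mol/L; Y_D = C_D/C_{A0} = 0.533.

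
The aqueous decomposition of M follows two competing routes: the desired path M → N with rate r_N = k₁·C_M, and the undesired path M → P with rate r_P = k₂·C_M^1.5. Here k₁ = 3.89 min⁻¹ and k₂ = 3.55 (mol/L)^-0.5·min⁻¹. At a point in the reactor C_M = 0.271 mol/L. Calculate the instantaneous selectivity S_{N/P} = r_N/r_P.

S_{N/P} = r_N/r_P = (k₁·C_M)/(k₂·C_M^1.5) = (k₁/k₂)·C_M^-0.5.
= (3.89×0.2710) / (3.55×0.2710^1.5) = 1.054/0.5008 = 2.10.
The undesired path is higher order in M, so low C_M (CSTR or dilute feed) favours N.

2.10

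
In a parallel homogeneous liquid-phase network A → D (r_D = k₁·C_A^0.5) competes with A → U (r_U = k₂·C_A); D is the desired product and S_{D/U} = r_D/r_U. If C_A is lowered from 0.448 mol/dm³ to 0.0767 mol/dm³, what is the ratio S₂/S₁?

S_{D/U} = (k₁/k₂)·C_A^-0.5, so S₂/S₁ = (C_{A,2}/C_{A,1})^-0.5.
= (0.0767/0.448)^(-0.5) = (0.1712)^(-0.5) = 2.42.

2.42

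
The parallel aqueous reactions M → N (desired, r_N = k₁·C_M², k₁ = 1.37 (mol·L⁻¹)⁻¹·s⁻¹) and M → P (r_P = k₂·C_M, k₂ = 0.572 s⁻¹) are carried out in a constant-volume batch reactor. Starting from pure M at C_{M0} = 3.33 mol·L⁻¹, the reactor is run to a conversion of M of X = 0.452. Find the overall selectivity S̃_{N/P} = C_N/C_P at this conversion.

6.02

C_M = C_{M0}(1−X) = 1.825 mol·L⁻¹.
Along a PFR/batch, dC_P/dC_M = −r_P/(r_N+r_P) = −k₂/(k₂+k₁·C_M).
Integrating from C_{M0} to C_M: C_P = (0.572/1.37)·ln[(0.572+1.37·3.33)/(0.572+1.37·1.82)] = 0.4175·ln(5.134/3.072) = 0.2144 mol·L⁻¹.
Then C_N = (C_{M0}−C_M) − C_P = 1.505 − 0.2144 = 1.291 mol·L⁻¹.
S̃_{N/P} = C_N/C_P = 1.291/0.2144 = 6.02.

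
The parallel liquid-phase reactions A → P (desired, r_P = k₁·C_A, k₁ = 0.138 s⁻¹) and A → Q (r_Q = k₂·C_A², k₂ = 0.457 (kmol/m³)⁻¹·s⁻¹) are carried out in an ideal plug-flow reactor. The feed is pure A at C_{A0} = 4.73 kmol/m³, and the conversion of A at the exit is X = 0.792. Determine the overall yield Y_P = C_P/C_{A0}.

C_A = C_{A0}(1−X) = 0.9838 kmol/m³.
Along a PFR/batch, dC_P/dC_A = −r_P/(r_P+r_Q) = −k₁/(k₁+k₂·C_A).
Integrating from C_{A0} to C_A: C_P = (0.138/0.457)·ln[(0.138+0.457·4.73)/(0.138+0.457·0.984)] = 0.3020·ln(2.300/0.5876) = 0.4120 kmol/m³.
Y_P = C_P/C_{A0} = 0.4120/4.73 = 0.0871.

0.0871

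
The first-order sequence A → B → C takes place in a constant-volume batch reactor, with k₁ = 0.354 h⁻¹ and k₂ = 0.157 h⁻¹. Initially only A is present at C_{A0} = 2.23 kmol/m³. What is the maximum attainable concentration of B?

Evaluating C_B at t_opt = ln(k₂/k₁)/(k₂−k₁) gives C_{B,max}/C_{A0} = (k₁/k₂)^[k₂/(k₂−k₁)].
= (0.354/0.157)^(0.157/(0.157−0.354)) = (2.255)^(-0.7970) = 0.5231.
C_{B,max} = 0.5231×2.23 = 1.17 kmol/m³.

1.17 kmol/m³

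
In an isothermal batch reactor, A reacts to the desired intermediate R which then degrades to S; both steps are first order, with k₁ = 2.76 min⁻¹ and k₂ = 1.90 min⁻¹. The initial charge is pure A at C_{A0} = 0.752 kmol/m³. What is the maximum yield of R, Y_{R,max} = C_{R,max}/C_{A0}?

0.438

At the optimum, C_{R,max}/C_{A0} = (k₁/k₂)^[k₂/(k₂−k₁)].
= (2.76/1.90)^(1.90/(1.90−2.76)) = (1.453)^(-2.209) = 0.4383.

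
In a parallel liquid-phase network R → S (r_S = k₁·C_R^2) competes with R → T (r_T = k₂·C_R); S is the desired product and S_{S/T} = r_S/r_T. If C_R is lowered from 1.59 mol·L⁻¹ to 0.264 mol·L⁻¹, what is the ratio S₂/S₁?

0.166

S_{S/T} = (k₁/k₂)·C_R, so S₂/S₁ = (C_{R,2}/C_{R,1}).
= 0.264/1.59 = 0.166.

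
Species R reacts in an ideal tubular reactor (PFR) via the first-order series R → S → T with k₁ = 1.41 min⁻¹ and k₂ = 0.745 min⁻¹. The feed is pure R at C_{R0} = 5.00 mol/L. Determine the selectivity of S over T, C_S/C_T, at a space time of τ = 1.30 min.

Solving the coupled first-order balances gives C_S(τ) = [k₁/(k₂−k₁)]·C_{R0}·(e^(−k₁τ) − e^(−k₂τ)).
e^(−k₁τ) = e^(−1.41×1.30) = e^(−1.833) = 0.1599; e^(−k₂τ) = e^(−0.9685) = 0.3797.
C_S = 1.41×5.00/(0.745−1.41) × (0.1599−0.3797) = (-10.60)×(-0.2197) = 2.329 mol/L.
C_R = C_{R0}e^(−k₁τ) = 0.7997 mol/L, so C_T = C_{R0}−C_R−C_S = 1.871 mol/L; C_S/C_T = 1.24.

1.24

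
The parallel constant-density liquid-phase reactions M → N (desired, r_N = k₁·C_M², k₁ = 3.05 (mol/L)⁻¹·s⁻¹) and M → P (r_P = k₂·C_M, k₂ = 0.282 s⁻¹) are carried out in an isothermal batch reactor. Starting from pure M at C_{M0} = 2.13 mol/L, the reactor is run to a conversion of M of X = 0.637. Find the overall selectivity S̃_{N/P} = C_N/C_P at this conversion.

14.6

C_M = C_{M0}(1−X) = 0.7732 mol/L.
Along a PFR/batch, dC_P/dC_M = −r_P/(r_N+r_P) = −k₂/(k₂+k₁·C_M).
Integrating from C_{M0} to C_M: C_P = (0.282/3.05)·ln[(0.282+3.05·2.13)/(0.282+3.05·0.773)] = 0.09246·ln(6.778/2.640) = 0.08718 mol/L.
Then C_N = (C_{M0}−C_M) − C_P = 1.357 − 0.08718 = 1.270 mol/L.
S̃_{N/P} = C_N/C_P = 1.270/0.08718 = 14.6.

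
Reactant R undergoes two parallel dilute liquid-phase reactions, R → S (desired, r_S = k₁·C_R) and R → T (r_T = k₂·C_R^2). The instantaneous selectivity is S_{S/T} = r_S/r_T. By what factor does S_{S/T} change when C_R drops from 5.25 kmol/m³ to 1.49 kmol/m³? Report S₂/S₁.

3.52

S_{S/T} = (k₁/k₂)·C_R⁻¹, so S₂/S₁ = (C_{R,2}/C_{R,1})⁻¹.
= 5.25/1.49 = 3.52.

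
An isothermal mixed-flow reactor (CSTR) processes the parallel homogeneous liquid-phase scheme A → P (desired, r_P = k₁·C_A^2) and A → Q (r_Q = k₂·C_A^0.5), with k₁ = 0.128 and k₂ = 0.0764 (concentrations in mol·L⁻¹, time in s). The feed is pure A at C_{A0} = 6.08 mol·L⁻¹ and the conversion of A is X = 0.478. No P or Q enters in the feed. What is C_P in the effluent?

Exit C_A = C_{A0}(1−X) = 6.08×0.522 = 3.174 mol·L⁻¹.
A CSTR operates uniformly at the exit composition, giving r_P = 1.289 and r_Q = 0.1361 (each k·C_A^n at C_A = 3.174).
Fraction of consumed A going to P: r_P/(r_P+r_Q) = 0.9045.
C_P = 0.9045·C_{A0}·X = 0.9045×6.08×0.478 = 2.63 mol·L⁻¹.

2.63 mol·L⁻¹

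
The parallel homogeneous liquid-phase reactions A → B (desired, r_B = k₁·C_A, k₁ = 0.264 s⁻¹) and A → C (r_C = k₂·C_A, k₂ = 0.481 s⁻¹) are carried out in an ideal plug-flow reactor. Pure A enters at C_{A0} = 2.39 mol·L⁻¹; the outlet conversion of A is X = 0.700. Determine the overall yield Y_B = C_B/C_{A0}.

C_A = C_{A0}(1−X) = 0.7170 mol·L⁻¹.
Both paths are first order in A, so the instantaneous fraction to B is constant: dC_B/d(−C_A) = k₁/(k₁+k₂) = 0.3544.
C_B = 0.3544·(C_{A0}−C_A) = 0.3544×1.673 = 0.593 mol·L⁻¹.
Y_B = C_B/C_{A0} = 0.5928/2.39 = 0.248.

0.248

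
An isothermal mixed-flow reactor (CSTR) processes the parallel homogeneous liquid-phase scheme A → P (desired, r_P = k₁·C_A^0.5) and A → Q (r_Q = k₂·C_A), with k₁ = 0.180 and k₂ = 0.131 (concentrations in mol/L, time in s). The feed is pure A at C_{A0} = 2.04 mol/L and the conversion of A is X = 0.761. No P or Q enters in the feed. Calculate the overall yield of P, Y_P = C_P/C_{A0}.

Exit C_A = C_{A0}(1−X) = 2.04×0.239 = 0.4876 mol/L.
A CSTR operates uniformly at the exit composition, giving r_P = 0.1257 and r_Q = 0.06387 (each k·C_A^n at C_A = 0.4876).
Fraction of consumed A going to P: r_P/(r_P+r_Q) = 0.6631.
C_P = 0.6631·C_{A0}·X = 0.6631×2.04×0.761 = 1.03 mol/L; Y_P = C_P/C_{A0} = 0.505.

0.505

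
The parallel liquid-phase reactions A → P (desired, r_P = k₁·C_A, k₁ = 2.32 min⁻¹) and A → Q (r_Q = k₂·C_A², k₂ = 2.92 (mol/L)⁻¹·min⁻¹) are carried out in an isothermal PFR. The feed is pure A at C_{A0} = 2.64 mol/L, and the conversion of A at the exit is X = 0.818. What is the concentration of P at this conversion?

0.787 mol/L

C_A = C_{A0}(1−X) = 0.4805 mol/L.
Along a PFR/batch, dC_P/dC_A = −r_P/(r_P+r_Q) = −k₁/(k₁+k₂·C_A).
Integrating from C_{A0} to C_A: C_P = (2.32/2.92)·ln[(2.32+2.92·2.64)/(2.32+2.92·0.480)] = 0.7945·ln(10.03/3.723) = 0.7873 mol/L.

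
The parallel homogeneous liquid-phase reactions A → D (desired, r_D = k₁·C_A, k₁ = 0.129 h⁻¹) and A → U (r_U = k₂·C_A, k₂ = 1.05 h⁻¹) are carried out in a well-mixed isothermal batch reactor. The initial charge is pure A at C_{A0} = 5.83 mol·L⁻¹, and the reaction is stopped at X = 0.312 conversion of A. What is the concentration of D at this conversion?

0.199 mol·L⁻¹

C_A = C_{A0}(1−X) = 4.011 mol·L⁻¹.
Both paths are first order in A, so the instantaneous fraction to D is constant: dC_D/d(−C_A) = k₁/(k₁+k₂) = 0.1094.
C_D = 0.1094·(C_{A0}−C_A) = 0.1094×1.819 = 0.199 mol·L⁻¹.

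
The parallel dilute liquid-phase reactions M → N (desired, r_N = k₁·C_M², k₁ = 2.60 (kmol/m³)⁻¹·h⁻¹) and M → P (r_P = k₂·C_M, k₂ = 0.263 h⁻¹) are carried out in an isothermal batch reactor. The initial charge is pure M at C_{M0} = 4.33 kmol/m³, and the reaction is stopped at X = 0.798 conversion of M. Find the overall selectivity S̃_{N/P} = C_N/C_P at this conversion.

C_M = C_{M0}(1−X) = 0.8747 kmol/m³.
Along a PFR/batch, dC_P/dC_M = −r_P/(r_N+r_P) = −k₂/(k₂+k₁·C_M).
Integrating from C_{M0} to C_M: C_P = (0.263/2.60)·ln[(0.263+2.60·4.33)/(0.263+2.60·0.875)] = 0.1012·ln(11.52/2.537) = 0.1531 kmol/m³.
Then C_N = (C_{M0}−C_M) − C_P = 3.455 − 0.1531 = 3.302 kmol/m³.
S̃_{N/P} = C_N/C_P = 3.302/0.1531 = 21.6.

21.6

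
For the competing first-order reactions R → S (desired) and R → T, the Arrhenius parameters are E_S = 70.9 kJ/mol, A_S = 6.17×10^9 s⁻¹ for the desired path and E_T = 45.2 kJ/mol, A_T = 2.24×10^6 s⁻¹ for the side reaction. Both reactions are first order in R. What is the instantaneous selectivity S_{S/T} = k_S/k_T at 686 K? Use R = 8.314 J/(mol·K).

k_S/k_T = (A_S/A_T)·exp[−(E_S−E_T)/(RT)] = (A_S/A_T)·exp[(E_T−E_S)/(RT)].
(E_T−E_S)/(RT) = (45.2−70.9)×10³/(8.314×686) = -25700/5703 = -4.506.
k_S/k_T = (6.17×10^9/2.24×10^6)·exp(-4.506) = 2754 × 0.01104 = 30.4.

30.4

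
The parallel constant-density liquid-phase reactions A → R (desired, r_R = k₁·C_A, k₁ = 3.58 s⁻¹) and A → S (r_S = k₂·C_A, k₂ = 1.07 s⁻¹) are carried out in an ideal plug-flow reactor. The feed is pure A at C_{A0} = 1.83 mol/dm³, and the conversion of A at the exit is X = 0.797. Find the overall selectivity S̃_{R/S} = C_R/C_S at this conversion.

3.35

C_A = C_{A0}(1−X) = 0.3715 mol/dm³.
Both paths are first order in A, so the instantaneous fraction to R is constant: dC_R/d(−C_A) = k₁/(k₁+k₂) = 0.7699.
C_R = 0.7699·(C_{A0}−C_A) = 0.7699×1.459 = 1.12 mol/dm³.
C_S = (C_{A0}−C_A)−C_R = 0.3356 mol/dm³; S̃_{R/S} = 1.123/0.3356 = 3.35.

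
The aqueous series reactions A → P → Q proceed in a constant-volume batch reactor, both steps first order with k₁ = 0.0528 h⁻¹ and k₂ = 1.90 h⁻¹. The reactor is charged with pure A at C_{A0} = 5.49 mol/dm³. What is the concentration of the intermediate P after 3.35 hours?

Solving the coupled first-order balances gives C_P(t) = [k₁/(k₂−k₁)]·C_{A0}·(e^(−k₁t) − e^(−k₂t)).
e^(−k₁t) = e^(−0.0528×3.35) = e^(−0.1769) = 0.8379; e^(−k₂t) = e^(−6.365) = 0.001721.
C_P = 0.0528×5.49/(1.90−0.0528) × (0.8379−0.001721) = 0.1569×0.8362 = 0.1312 mol/dm³.

0.131 mol/dm³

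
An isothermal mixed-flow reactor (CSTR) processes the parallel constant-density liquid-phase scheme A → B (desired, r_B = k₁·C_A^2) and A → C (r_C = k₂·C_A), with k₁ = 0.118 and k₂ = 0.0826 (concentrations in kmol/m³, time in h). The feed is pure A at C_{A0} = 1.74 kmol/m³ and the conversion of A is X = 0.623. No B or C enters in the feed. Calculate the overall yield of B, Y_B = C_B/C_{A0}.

0.301

Exit C_A = C_{A0}(1−X) = 1.74×0.377 = 0.6560 kmol/m³.
In a CSTR the entire volume is at exit conditions, so r_B = 0.118×0.6560^2 = 0.05078 and r_C = 0.0826×0.6560 = 0.05418.
Fraction of consumed A going to B: r_B/(r_B+r_C) = 0.4838.
C_B = 0.4838·C_{A0}·X = 0.4838×1.74×0.623 = 0.524 kmol/m³; Y_B = C_B/C_{A0} = 0.301.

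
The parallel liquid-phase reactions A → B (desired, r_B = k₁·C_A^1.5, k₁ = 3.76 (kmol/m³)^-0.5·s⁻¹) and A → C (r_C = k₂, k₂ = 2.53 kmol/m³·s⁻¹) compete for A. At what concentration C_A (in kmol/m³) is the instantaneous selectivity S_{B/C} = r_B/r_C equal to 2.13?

S_{B/C} = (k₁/k₂)·C_A^1.5 ⇒ C_A = (S·k₂/k₁)^(1/1.5).
= (2.13×2.53/3.76)^(0.6667) = (1.433)^(0.6667) = 1.27 kmol/m³.

1.27 kmol/m³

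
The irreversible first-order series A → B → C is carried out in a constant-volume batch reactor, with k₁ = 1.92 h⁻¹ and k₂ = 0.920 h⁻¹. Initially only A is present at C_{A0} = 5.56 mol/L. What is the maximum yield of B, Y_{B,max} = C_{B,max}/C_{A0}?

For a first-order series the maximum intermediate yield is C_{B,max}/C_{A0} = (k₁/k₂)^[k₂/(k₂−k₁)].
= (1.92/0.920)^(0.920/(0.920−1.92)) = (2.087)^(-0.9200) = 0.5082.

0.508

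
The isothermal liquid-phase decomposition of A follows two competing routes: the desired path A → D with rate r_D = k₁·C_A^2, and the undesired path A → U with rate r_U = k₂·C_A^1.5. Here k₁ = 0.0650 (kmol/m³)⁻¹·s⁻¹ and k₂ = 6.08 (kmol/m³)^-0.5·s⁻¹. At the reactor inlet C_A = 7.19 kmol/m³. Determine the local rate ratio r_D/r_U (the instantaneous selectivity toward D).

0.0287

S_{D/U} = r_D/r_U = (k₁·C_A^2)/(k₂·C_A^1.5) = (k₁/k₂)·C_A^0.5.
= (0.0650×7.190^2) / (6.08×7.190^1.5) = 3.360/117.2 = 0.0287.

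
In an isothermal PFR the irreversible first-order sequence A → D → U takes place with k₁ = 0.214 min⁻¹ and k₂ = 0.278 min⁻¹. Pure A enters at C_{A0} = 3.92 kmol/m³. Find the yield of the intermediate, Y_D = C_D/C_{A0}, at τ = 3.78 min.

The intermediate concentration in a first-order A→B→C sequence is C_D = k₁C_{A0}(e^(−k₁τ) − e^(−k₂τ))/(k₂−k₁).
e^(−k₁τ) = e^(−0.214×3.78) = e^(−0.8089) = 0.4453; e^(−k₂τ) = e^(−1.051) = 0.3496.
C_D = 0.214×3.92/(0.278−0.214) × (0.4453−0.3496) = 13.11×0.09569 = 1.254 kmol/m³.
Y_D = C_D/C_{A0} = 1.254/3.92 = 0.320.

0.320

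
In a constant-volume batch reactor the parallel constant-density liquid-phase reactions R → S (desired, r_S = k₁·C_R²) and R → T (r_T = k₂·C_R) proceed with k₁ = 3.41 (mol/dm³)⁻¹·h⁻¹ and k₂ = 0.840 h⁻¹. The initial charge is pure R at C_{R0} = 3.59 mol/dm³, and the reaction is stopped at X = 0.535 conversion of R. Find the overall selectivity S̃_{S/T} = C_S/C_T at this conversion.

C_R = C_{R0}(1−X) = 1.669 mol/dm³.
Along a PFR/batch, dC_T/dC_R = −r_T/(r_S+r_T) = −k₂/(k₂+k₁·C_R).
Integrating from C_{R0} to C_R: C_T = (0.840/3.41)·ln[(0.840+3.41·3.59)/(0.840+3.41·1.67)] = 0.2463·ln(13.08/6.532) = 0.1711 mol/dm³.
Then C_S = (C_{R0}−C_R) − C_T = 1.921 − 0.1711 = 1.750 mol/dm³.
S̃_{S/T} = C_S/C_T = 1.750/0.1711 = 10.2.

10.2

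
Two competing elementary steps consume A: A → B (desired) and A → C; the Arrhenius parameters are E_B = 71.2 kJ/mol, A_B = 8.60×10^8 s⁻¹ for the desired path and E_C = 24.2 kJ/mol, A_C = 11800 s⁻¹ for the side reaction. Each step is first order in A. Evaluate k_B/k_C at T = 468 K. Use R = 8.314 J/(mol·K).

0.414

Since both paths have the same order in A, the concentration cancels and S_{B/C} = k_B/k_C = (A_B/A_C)·exp[(E_C−E_B)/(RT)].
(E_C−E_B)/(RT) = (24.2−71.2)×10³/(8.314×468) = -47000/3891 = -12.08.
k_B/k_C = (8.60×10^8/11800)·exp(-12.08) = 72881 × 5.676×10^-6 = 0.414.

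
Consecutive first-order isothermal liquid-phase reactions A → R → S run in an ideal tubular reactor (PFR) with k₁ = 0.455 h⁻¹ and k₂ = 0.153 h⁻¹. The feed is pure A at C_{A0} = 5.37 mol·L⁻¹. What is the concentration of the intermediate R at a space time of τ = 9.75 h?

The intermediate concentration in a first-order A→B→C sequence is C_R = k₁C_{A0}(e^(−k₁τ) − e^(−k₂τ))/(k₂−k₁).
e^(−k₁τ) = e^(−0.455×9.75) = e^(−4.436) = 0.01184; e^(−k₂τ) = e^(−1.492) = 0.2250.
C_R = 0.455×5.37/(0.153−0.455) × (0.01184−0.2250) = (-8.091)×(-0.2131) = 1.724 mol·L⁻¹.

1.72 mol·L⁻¹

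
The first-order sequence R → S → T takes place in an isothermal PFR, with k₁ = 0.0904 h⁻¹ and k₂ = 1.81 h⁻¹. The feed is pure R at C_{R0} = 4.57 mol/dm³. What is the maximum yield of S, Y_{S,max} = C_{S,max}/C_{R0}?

0.0427

Evaluating C_S at τ_opt = ln(k₂/k₁)/(k₂−k₁) gives C_{S,max}/C_{R0} = (k₁/k₂)^[k₂/(k₂−k₁)].
= (0.0904/1.81)^(1.81/(1.81−0.0904)) = (0.04994)^(1.053) = 0.04266.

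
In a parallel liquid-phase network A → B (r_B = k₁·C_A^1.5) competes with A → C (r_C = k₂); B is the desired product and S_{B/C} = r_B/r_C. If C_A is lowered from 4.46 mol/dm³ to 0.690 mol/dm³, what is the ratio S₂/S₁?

S_{B/C} = (k₁/k₂)·C_A^1.5, so S₂/S₁ = (C_{A,2}/C_{A,1})^1.5.
= (0.690/4.46)^1.5 = (0.1547)^1.5 = 0.0609.
Selectivity toward B falls as C_A falls — high-concentration operation is favoured.

0.0609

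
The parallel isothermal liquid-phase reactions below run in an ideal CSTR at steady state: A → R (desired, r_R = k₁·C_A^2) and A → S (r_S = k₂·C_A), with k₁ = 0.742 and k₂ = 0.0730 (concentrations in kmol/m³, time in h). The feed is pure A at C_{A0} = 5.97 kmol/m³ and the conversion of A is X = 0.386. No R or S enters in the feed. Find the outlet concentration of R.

2.24 kmol/m³

Exit C_A = C_{A0}(1−X) = 5.97×0.614 = 3.666 kmol/m³.
Rates in a CSTR are evaluated at the outlet concentration: r_R = 0.742×3.666^2 = 9.970, r_S = 0.0730×3.666 = 0.2676.
Fraction of consumed A going to R: r_R/(r_R+r_S) = 0.9739.
C_R = 0.9739·C_{A0}·X = 0.9739×5.97×0.386 = 2.24 kmol/m³.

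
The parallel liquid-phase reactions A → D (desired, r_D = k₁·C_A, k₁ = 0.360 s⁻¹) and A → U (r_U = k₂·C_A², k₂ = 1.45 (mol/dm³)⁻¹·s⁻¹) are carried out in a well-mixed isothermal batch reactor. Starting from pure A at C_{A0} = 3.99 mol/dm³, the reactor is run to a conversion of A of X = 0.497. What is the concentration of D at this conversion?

C_A = C_{A0}(1−X) = 2.007 mol/dm³.
Along a PFR/batch, dC_D/dC_A = −r_D/(r_D+r_U) = −k₁/(k₁+k₂·C_A).
Integrating from C_{A0} to C_A: C_D = (0.360/1.45)·ln[(0.360+1.45·3.99)/(0.360+1.45·2.01)] = 0.2483·ln(6.146/3.270) = 0.1566 mol/dm³.

0.157 mol/dm³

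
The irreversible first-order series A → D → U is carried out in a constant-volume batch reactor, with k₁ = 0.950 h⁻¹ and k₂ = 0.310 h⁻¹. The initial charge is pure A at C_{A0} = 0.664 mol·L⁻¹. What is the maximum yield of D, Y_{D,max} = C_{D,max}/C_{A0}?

0.581

At the optimum, C_{D,max}/C_{A0} = (k₁/k₂)^[k₂/(k₂−k₁)].
= (0.950/0.310)^(0.310/(0.310−0.950)) = (3.065)^(-0.4844) = 0.5813.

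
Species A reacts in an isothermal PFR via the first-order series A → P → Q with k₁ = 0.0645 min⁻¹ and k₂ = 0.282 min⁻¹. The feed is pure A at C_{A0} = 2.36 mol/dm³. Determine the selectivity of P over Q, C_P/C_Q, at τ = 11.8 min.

0.316

For first-order series with pure A initially, C_P(τ) = k₁C_{A0}/(k₂−k₁)·(e^(−k₁τ) − e^(−k₂τ)).
e^(−k₁τ) = e^(−0.0645×11.8) = e^(−0.7611) = 0.4672; e^(−k₂τ) = e^(−3.328) = 0.03588.
C_P = 0.0645×2.36/(0.282−0.0645) × (0.4672−0.03588) = 0.6999×0.4313 = 0.3018 mol/dm³.
C_A = C_{A0}e^(−k₁τ) = 1.102 mol/dm³, so C_Q = C_{A0}−C_A−C_P = 0.9557 mol/dm³; C_P/C_Q = 0.316.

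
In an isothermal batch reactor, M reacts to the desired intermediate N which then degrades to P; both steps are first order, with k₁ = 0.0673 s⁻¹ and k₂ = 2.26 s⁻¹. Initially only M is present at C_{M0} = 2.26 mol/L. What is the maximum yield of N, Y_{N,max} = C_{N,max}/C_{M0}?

For a first-order series the maximum intermediate yield is C_{N,max}/C_{M0} = (k₁/k₂)^[k₂/(k₂−k₁)].
= (0.0673/2.26)^(2.26/(2.26−0.0673)) = (0.02978)^(1.031) = 0.02673.

0.0267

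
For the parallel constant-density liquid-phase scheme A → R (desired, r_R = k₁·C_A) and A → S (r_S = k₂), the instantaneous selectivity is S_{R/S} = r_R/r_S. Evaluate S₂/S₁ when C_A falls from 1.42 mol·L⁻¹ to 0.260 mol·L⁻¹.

S_{R/S} = (k₁/k₂)·C_A, so S₂/S₁ = (C_{A,2}/C_{A,1}).
= 0.260/1.42 = 0.183.
Selectivity toward R falls as C_A falls — high-concentration operation is favoured.

0.183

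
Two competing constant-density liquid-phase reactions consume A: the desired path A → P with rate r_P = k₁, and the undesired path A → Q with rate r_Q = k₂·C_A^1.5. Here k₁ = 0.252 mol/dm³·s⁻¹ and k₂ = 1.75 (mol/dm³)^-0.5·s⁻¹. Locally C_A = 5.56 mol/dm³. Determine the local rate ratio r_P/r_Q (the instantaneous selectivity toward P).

0.0110

S_{P/Q} = r_P/r_Q = (k₁)/(k₂·C_A^1.5) = (k₁/k₂)·C_A^-1.5.
= (0.252) / (1.75×5.560^1.5) = 0.2520/22.94 = 0.0110.
The undesired path is higher order in A, so low C_A (CSTR or dilute feed) favours P.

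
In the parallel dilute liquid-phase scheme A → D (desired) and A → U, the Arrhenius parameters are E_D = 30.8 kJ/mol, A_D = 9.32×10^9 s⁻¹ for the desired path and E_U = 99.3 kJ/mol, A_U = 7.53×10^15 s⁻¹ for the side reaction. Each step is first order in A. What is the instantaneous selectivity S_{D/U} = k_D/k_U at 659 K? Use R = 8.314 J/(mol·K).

Since both paths have the same order in A, the concentration cancels and S_{D/U} = k_D/k_U = (A_D/A_U)·exp[(E_U−E_D)/(RT)].
(E_U−E_D)/(RT) = (99.3−30.8)×10³/(8.314×659) = 68500/5479 = 12.50.
k_D/k_U = (9.32×10^9/7.53×10^15)·exp(12.50) = 1.238×10^-6 × 2.690×10^5 = 0.333.

0.333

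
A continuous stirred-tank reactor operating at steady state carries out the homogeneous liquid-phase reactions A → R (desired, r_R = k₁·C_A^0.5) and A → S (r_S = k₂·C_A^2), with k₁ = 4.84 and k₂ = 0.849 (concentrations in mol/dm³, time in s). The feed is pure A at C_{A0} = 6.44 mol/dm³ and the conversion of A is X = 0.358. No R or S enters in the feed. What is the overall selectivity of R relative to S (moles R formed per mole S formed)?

0.678

Exit C_A = C_{A0}(1−X) = 6.44×0.642 = 4.134 mol/dm³.
A CSTR operates uniformly at the exit composition, giving r_R = 9.841 and r_S = 14.51 (each k·C_A^n at C_A = 4.134).
Overall selectivity = C_R/C_S = r_Rτ/(r_Sτ) = r_R/r_S = 0.678.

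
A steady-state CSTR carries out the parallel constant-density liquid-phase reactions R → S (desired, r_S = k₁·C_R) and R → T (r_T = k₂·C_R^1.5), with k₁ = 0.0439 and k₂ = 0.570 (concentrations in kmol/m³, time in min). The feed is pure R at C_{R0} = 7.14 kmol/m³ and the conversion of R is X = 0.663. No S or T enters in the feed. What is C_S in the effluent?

0.224 kmol/m³

Exit C_R = C_{R0}(1−X) = 7.14×0.337 = 2.406 kmol/m³.
A CSTR operates uniformly at the exit composition, giving r_S = 0.1056 and r_T = 2.127 (each k·C_R^n at C_R = 2.406).
Fraction of consumed R going to S: r_S/(r_S+r_T) = 0.04730.
C_S = 0.04730·C_{R0}·X = 0.04730×7.14×0.663 = 0.224 kmol/m³.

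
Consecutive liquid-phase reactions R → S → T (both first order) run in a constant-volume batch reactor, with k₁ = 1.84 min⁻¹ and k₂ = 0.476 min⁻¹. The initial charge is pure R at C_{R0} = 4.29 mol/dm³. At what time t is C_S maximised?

Setting dC_S/dt = 0 gives t_opt = ln(k₂/k₁)/(k₂−k₁).
= ln(0.476/1.84)/(0.476−1.84) = ln(0.2587)/-1.364 = -1.352/-1.364 = 0.991 min.

0.991 min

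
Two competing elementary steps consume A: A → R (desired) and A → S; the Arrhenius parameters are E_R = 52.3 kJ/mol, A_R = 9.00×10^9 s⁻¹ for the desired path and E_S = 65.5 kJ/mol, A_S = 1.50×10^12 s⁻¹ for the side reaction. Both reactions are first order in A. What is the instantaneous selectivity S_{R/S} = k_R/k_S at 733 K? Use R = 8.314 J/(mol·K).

0.0523

Since both paths have the same order in A, the concentration cancels and S_{R/S} = k_R/k_S = (A_R/A_S)·exp[(E_S−E_R)/(RT)].
(E_S−E_R)/(RT) = (65.5−52.3)×10³/(8.314×733) = 13200/6094 = 2.166.
k_R/k_S = (9.00×10^9/1.50×10^12)·exp(2.166) = 0.006000 × 8.723 = 0.0523.
Since E_R < E_S, lowering the temperature improves selectivity toward R.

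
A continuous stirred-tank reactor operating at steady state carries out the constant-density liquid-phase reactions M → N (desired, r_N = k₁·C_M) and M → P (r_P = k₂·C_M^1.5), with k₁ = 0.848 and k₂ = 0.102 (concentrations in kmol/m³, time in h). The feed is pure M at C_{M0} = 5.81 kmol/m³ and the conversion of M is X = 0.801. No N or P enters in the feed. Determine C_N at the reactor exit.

Exit C_M = C_{M0}(1−X) = 5.81×0.199 = 1.156 kmol/m³.
A CSTR operates uniformly at the exit composition, giving r_N = 0.9804 and r_P = 0.1268 (each k·C_M^n at C_M = 1.156).
Fraction of consumed M going to N: r_N/(r_N+r_P) = 0.8855.
C_N = 0.8855·C_{M0}·X = 0.8855×5.81×0.801 = 4.12 kmol/m³.

4.12 kmol/m³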